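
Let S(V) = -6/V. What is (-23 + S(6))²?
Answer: 576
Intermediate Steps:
(-23 + S(6))² = (-23 - 6/6)² = (-23 - 6*⅙)² = (-23 - 1)² = (-24)² = 576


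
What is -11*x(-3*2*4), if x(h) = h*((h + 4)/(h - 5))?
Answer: 5280/29 ≈ 182.07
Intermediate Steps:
x(h) = h*(4 + h)/(-5 + h) (x(h) = h*((4 + h)/(-5 + h)) = h*(4 + h)/(-5 + h))
-11*x(-3*2*4) = -11*-3*2*4*(4 - 3*2*4)/(-5 - 3*2*4) = -11*(-6*4)*(4 - 6*4)/(-5 - 6*4) = -(-264)*(4 - 24)/(-5 - 24) = -(-264)*(-20)/(-29) = -(-264)*(-1)*(-20)/29 = -11*(-480/29) = 5280/29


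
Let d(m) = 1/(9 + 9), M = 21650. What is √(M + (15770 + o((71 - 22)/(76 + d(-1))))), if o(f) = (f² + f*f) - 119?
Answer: √69909635309/1369 ≈ 193.14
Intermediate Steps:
d(m) = 1/18
o(f) = -119 + 2*f² (o(f) = (f² + f²) - 119 = 2*f² - 119 = -119 + 2*f²)
√(M + (15770 + o((71 - 22)/(76 + d(-1))))) = √(21650 + (15770 + (-119 + 2*((71 - 22)/(76 + 1/18))²))) = √(21650 + (15770 + (-119 + 2*(49/(1369/18))²))) = √(21650 + (15770 + (-119 + 2*(49*(18/1369))²))) = √(21650 + (15770 + (-119 + 2*(882/1369)²))) = √(21650 + (15770 + (-119 + 2*(777924/1874161)))) = √(21650 + (15770 + (-119 + 1555848/1874161))) = √(21650 + (15770 - 221469311/1874161)) = √(21650 + 29334049659/1874161) = √(69909635309/1874161) = √69909635309/1369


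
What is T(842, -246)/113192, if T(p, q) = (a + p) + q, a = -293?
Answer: 303/113192 ≈ 0.0026769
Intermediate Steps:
T(p, q) = -293 + p + q (T(p, q) = (-293 + p) + q = -293 + p + q)
T(842, -246)/113192 = (-293 + 842 - 246)/113192 = 303*(1/113192) = 303/113192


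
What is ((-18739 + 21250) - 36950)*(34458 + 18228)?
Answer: -1814453154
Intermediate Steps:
((-18739 + 21250) - 36950)*(34458 + 18228) = (2511 - 36950)*52686 = -34439*52686 = -1814453154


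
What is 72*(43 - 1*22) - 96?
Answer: 1416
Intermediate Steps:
72*(43 - 1*22) - 96 = 72*(43 - 22) - 96 = 72*21 - 96 = 1512 - 96 = 1416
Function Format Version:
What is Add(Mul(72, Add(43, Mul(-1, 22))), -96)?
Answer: 1416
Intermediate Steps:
Add(Mul(72, Add(43, Mul(-1, 22))), -96) = Add(Mul(72, Add(43, -22)), -96) = Add(Mul(72, 21), -96) = Add(1512, -96) = 1416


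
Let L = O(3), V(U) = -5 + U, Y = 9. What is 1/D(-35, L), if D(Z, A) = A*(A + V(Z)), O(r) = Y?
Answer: -1/279 ≈ -0.0035842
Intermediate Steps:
O(r) = 9
L = 9
D(Z, A) = A*(-5 + A + Z) (D(Z, A) = A*(A + (-5 + Z)) = A*(-5 + A + Z))
1/D(-35, L) = 1/(9*(-5 + 9 - 35)) = 1/(9*(-31)) = 1/(-279) = -1/279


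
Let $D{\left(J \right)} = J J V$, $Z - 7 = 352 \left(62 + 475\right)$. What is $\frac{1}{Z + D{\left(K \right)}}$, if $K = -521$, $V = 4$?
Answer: $\frac{1}{1274795} \approx 7.8444 \cdot 10^{-7}$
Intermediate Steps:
$Z = 189031$ ($Z = 7 + 352 \left(62 + 475\right) = 7 + 352 \cdot 537 = 7 + 189024 = 189031$)
$D{\left(J \right)} = 4 J^{2}$ ($D{\left(J \right)} = J J 4 = J^{2} \cdot 4 = 4 J^{2}$)
$\frac{1}{Z + D{\left(K \right)}} = \frac{1}{189031 + 4 \left(-521\right)^{2}} = \frac{1}{189031 + 4 \cdot 271441} = \frac{1}{189031 + 1085764} = \frac{1}{1274795}$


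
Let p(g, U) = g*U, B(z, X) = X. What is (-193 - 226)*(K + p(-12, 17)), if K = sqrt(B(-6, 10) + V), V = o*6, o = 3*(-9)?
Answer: 85476 - 838*I*sqrt(38) ≈ 85476.0 - 5165.8*I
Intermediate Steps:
o = -27
V = -162 (V = -27*6 = -162)
p(g, U) = U*g
K = 2*I*sqrt(38) (K = sqrt(10 - 162) = sqrt(-152) = 2*I*sqrt(38) ≈ 12.329*I)
(-193 - 226)*(K + p(-12, 17)) = (-193 - 226)*(2*I*sqrt(38) + 17*(-12)) = -419*(2*I*sqrt(38) - 204) = -419*(-204 + 2*I*sqrt(38)) = 85476 - 838*I*sqrt(38)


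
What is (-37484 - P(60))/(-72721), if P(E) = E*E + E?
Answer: 41144/72721 ≈ 0.56578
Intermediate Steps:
P(E) = E + E² (P(E) = E² + E = E + E²)
(-37484 - P(60))/(-72721) = (-37484 - 60*(1 + 60))/(-72721) = (-37484 - 60*61)*(-1/72721) = (-37484 - 1*3660)*(-1/72721) = (-37484 - 3660)*(-1/72721) = -41144*(-1/72721) = 41144/72721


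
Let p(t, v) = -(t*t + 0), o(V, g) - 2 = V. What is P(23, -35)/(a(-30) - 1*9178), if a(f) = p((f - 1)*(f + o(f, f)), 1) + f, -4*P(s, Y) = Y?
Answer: -35/12968048 ≈ -2.6989e-6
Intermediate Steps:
o(V, g) = 2 + V
P(s, Y) = -Y/4
p(t, v) = -t² (p(t, v) = -(t² + 0) = -t²)
a(f) = f - (-1 + f)²*(2 + 2*f)² (a(f) = -((f - 1)*(f + (2 + f)))² + f = -((-1 + f)*(2 + 2*f))² + f = -(-1 + f)²*(2 + 2*f)² + f = f - (-1 + f)²*(2 + 2*f)²)
P(23, -35)/(a(-30) - 1*9178) = (-¼*(-35))/((-4 - 30 - 4*(-30)⁴ + 8*(-30)²) - 1*9178) = 35/(4*((-4 - 30 - 4*810000 + 8*900) - 9178)) = 35/(4*((-4 - 30 - 3240000 + 7200) - 9178)) = 35/(4*(-3232834 - 9178)) = (35/4)/(-3242012) = (35/4)*(-1/3242012) = -35/12968048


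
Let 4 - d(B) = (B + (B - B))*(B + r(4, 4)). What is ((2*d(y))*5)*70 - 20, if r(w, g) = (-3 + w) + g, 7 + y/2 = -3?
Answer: -207220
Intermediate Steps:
y = -20 (y = -14 + 2*(-3) = -14 - 6 = -20)
r(w, g) = -3 + g + w
d(B) = 4 - B*(5 + B) (d(B) = 4 - (B + (B - B))*(B + (-3 + 4 + 4)) = 4 - (B + 0)*(B + 5) = 4 - B*(5 + B))
((2*d(y))*5)*70 - 20 = ((2*(4 - 1*(-20)² - 5*(-20)))*5)*70 - 20 = ((2*(4 - 1*400 + 100))*5)*70 - 20 = ((2*(4 - 400 + 100))*5)*70 - 20 = ((2*(-296))*5)*70 - 20 = -592*5*70 - 20 = -2960*70 - 20 = -207200 - 20 = -207220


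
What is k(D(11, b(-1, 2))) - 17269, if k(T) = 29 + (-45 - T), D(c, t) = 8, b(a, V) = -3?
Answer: -17293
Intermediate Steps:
k(T) = -16 - T
k(D(11, b(-1, 2))) - 17269 = (-16 - 1*8) - 17269 = (-16 - 8) - 17269 = -24 - 17269 = -17293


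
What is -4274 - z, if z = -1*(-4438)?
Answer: -8712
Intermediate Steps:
z = 4438
-4274 - z = -4274 - 1*4438 = -4274 - 4438 = -8712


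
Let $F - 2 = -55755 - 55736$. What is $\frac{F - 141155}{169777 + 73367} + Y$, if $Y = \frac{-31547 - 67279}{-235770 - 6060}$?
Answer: $- \frac{514832633}{816659910} \approx -0.63041$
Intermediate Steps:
$F = -111489$ ($F = 2 - 111491 = -111489$)
$Y = \frac{16471}{40305}$ ($Y = - \frac{98826}{-241830} = \left(-98826\right) \left(- \frac{1}{241830}\right) = \frac{16471}{40305} \approx 0.40866$)
$\frac{F - 141155}{169777 + 73367} + Y = \frac{-111489 - 141155}{169777 + 73367} + \frac{16471}{40305} = \frac{-111489 - 141155}{243144} + \frac{16471}{40305} = \left(-252644\right) \frac{1}{243144} + \frac{16471}{40305} = - \frac{63161}{60786} + \frac{16471}{40305} = - \frac{514832633}{816659910}$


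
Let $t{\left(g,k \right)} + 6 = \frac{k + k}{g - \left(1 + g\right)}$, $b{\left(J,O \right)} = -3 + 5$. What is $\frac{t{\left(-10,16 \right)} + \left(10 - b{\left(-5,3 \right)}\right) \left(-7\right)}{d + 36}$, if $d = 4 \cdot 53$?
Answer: $- \frac{47}{124} \approx -0.37903$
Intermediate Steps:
$b{\left(J,O \right)} = 2$
$d = 212$
$t{\left(g,k \right)} = -6 - 2 k$ ($t{\left(g,k \right)} = -6 + \frac{k + k}{g - \left(1 + g\right)} = -6 + \frac{2 k}{-1} = -6 + 2 k \left(-1\right) = -6 - 2 k$)
$\frac{t{\left(-10,16 \right)} + \left(10 - b{\left(-5,3 \right)}\right) \left(-7\right)}{d + 36} = \frac{\left(-6 - 32\right) + \left(10 - 2\right) \left(-7\right)}{212 + 36} = \frac{\left(-6 - 32\right) + \left(10 - 2\right) \left(-7\right)}{248} = \left(-38 + 8 \left(-7\right)\right) \frac{1}{248} = \left(-38 - 56\right) \frac{1}{248} = \left(-94\right) \frac{1}{248} = - \frac{47}{124}$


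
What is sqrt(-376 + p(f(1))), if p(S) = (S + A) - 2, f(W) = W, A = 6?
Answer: I*sqrt(371) ≈ 19.261*I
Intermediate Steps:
p(S) = 4 + S (p(S) = (S + 6) - 2 = (6 + S) - 2 = 4 + S)
sqrt(-376 + p(f(1))) = sqrt(-376 + (4 + 1)) = sqrt(-376 + 5) = sqrt(-371) = I*sqrt(371)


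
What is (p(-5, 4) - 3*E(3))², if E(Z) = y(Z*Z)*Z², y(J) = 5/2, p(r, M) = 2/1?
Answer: 17161/4 ≈ 4290.3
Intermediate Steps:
p(r, M) = 2 (p(r, M) = 2*1 = 2)
y(J) = 5/2 (y(J) = 5*(½) = 5/2)
E(Z) = 5*Z²/2
(p(-5, 4) - 3*E(3))² = (2 - 15*3²/2)² = (2 - 15*9/2)² = (2 - 3*45/2)² = (2 - 135/2)² = (-131/2)² = 17161/4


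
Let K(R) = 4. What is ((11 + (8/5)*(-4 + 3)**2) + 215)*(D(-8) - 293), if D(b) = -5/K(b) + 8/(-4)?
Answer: -134853/2 ≈ -67427.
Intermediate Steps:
D(b) = -13/4 (D(b) = -5/4 + 8/(-4) = -5*1/4 + 8*(-1/4) = -5/4 - 2 = -13/4)
((11 + (8/5)*(-4 + 3)**2) + 215)*(D(-8) - 293) = ((11 + (8/5)*(-4 + 3)**2) + 215)*(-13/4 - 293) = ((11 + (8*(1/5))*(-1)**2) + 215)*(-1185/4) = ((11 + (8/5)*1) + 215)*(-1185/4) = ((11 + 8/5) + 215)*(-1185/4) = (63/5 + 215)*(-1185/4) = (1138/5)*(-1185/4) = -134853/2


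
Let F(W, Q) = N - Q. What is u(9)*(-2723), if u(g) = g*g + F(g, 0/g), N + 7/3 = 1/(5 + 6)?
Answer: -7077077/33 ≈ -2.1446e+5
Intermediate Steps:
N = -74/33 (N = -7/3 + 1/(5 + 6) = -7/3 + 1/11 = -74/33 ≈ -2.2424)
F(W, Q) = -74/33 - Q
u(g) = -74/33 + g² (u(g) = g*g + (-74/33 - 0/g) = g² + (-74/33 - 1*0) = g² + (-74/33 + 0) = g² - 74/33 = -74/33 + g²)
u(9)*(-2723) = (-74/33 + 9²)*(-2723) = (-74/33 + 81)*(-2723) = (2599/33)*(-2723) = -7077077/33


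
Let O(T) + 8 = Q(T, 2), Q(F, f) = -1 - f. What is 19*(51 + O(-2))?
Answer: 760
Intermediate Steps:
O(T) = -11 (O(T) = -8 + (-1 - 1*2) = -8 + (-1 - 2) = -8 - 3 = -11)
19*(51 + O(-2)) = 19*(51 - 11) = 19*40 = 760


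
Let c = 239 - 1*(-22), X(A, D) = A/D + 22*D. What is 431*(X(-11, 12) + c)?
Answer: 2710559/12 ≈ 2.2588e+5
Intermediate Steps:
X(A, D) = 22*D + A/D (X(A, D) = A/D + 22*D = 22*D + A/D)
c = 261 (c = 239 + 22 = 261)
431*(X(-11, 12) + c) = 431*((22*12 - 11/12) + 261) = 431*((264 - 11*1/12) + 261) = 431*((264 - 11/12) + 261) = 431*(3157/12 + 261) = 431*(6289/12) = 2710559/12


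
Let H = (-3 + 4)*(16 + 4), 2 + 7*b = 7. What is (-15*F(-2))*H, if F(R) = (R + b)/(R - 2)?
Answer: -675/7 ≈ -96.429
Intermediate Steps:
b = 5/7 (b = -2/7 + (⅐)*7 = -2/7 + 1 = 5/7 ≈ 0.71429)
F(R) = (5/7 + R)/(-2 + R) (F(R) = (R + 5/7)/(R - 2) = (5/7 + R)/(-2 + R))
H = 20 (H = 1*20 = 20)
(-15*F(-2))*H = -15*(5/7 - 2)/(-2 - 2)*20 = -15*(-9)/((-4)*7)*20 = -(-15)*(-9)/(4*7)*20 = -15*9/28*20 = -135/28*20 = -675/7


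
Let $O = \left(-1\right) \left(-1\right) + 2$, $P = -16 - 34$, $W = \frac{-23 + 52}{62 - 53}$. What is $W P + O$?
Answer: $- \frac{1423}{9} \approx -158.11$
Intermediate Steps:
$W = \frac{29}{9} \approx 3.2222$
$P = -50$ ($P = -16 - 34 = -50$)
$O = 3$ ($O = 1 + 2 = 3$)
$W P + O = \frac{29}{9} \left(-50\right) + 3 = - \frac{1450}{9} + 3 = - \frac{1423}{9}$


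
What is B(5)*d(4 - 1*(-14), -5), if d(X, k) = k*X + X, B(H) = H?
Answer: -360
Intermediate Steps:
d(X, k) = X + X*k (d(X, k) = X*k + X = X + X*k)
B(5)*d(4 - 1*(-14), -5) = 5*((4 - 1*(-14))*(1 - 5)) = 5*((4 + 14)*(-4)) = 5*(18*(-4)) = 5*(-72) = -360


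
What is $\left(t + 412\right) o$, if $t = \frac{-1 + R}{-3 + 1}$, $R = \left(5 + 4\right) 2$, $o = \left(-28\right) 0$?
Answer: $0$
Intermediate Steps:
$o = 0$
$R = 18$ ($R = 9 \cdot 2 = 18$)
$t = - \frac{17}{2}$ ($t = \frac{-1 + 18}{-3 + 1} = \frac{17}{-2} = 17 \left(- \frac{1}{2}\right) = - \frac{17}{2} \approx -8.5$)
$\left(t + 412\right) o = \left(- \frac{17}{2} + 412\right) 0 = \frac{807}{2} \cdot 0 = 0$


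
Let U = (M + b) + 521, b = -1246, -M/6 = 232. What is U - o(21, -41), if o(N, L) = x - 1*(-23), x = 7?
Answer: -2147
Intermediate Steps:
M = -1392 (M = -6*232 = -1392)
o(N, L) = 30 (o(N, L) = 7 - 1*(-23) = 7 + 23 = 30)
U = -2117 (U = (-1392 - 1246) + 521 = -2638 + 521 = -2117)
U - o(21, -41) = -2117 - 1*30 = -2117 - 30 = -2147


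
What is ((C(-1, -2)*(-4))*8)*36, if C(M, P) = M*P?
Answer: -2304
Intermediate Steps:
((C(-1, -2)*(-4))*8)*36 = ((-1*(-2)*(-4))*8)*36 = ((2*(-4))*8)*36 = -8*8*36 = -64*36 = -2304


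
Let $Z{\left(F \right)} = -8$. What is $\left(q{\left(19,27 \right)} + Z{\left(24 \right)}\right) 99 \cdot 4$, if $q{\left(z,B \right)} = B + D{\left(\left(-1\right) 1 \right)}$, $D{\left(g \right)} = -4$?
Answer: $5940$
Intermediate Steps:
$q{\left(z,B \right)} = -4 + B$ ($q{\left(z,B \right)} = B - 4 = -4 + B$)
$\left(q{\left(19,27 \right)} + Z{\left(24 \right)}\right) 99 \cdot 4 = \left(\left(-4 + 27\right) - 8\right) 99 \cdot 4 = \left(23 - 8\right) 396 = 15 \cdot 396 = 5940$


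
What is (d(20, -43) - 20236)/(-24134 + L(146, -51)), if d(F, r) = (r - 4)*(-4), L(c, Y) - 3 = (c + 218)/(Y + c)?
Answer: 1904560/2292081 ≈ 0.83093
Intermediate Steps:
L(c, Y) = 3 + (218 + c)/(Y + c) (L(c, Y) = 3 + (c + 218)/(Y + c) = 3 + (218 + c)/(Y + c))
d(F, r) = 16 - 4*r (d(F, r) = (-4 + r)*(-4) = 16 - 4*r)
(d(20, -43) - 20236)/(-24134 + L(146, -51)) = ((16 - 4*(-43)) - 20236)/(-24134 + (218 + 3*(-51) + 4*146)/(-51 + 146)) = ((16 + 172) - 20236)/(-24134 + (218 - 153 + 584)/95) = (188 - 20236)/(-24134 + (1/95)*649) = -20048/(-24134 + 649/95) = -20048/(-2292081/95) = -20048*(-95/2292081) = 1904560/2292081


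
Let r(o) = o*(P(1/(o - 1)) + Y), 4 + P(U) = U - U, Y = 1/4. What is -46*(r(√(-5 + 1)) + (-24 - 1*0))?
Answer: 1104 + 345*I ≈ 1104.0 + 345.0*I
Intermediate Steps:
Y = ¼ ≈ 0.25000
P(U) = -4 (P(U) = -4 + (U - U) = -4 + 0 = -4)
r(o) = -15*o/4 (r(o) = o*(-4 + ¼) = o*(-15/4) = -15*o/4)
-46*(r(√(-5 + 1)) + (-24 - 1*0)) = -46*(-15*√(-5 + 1)/4 + (-24 - 1*0)) = -46*(-15*I/2 + (-24 + 0)) = -46*(-15*I/2 - 24) = -46*(-24 - 15*I/2) = 1104 + 345*I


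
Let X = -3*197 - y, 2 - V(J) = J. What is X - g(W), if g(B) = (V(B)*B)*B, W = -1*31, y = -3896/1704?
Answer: -6880265/213 ≈ -32302.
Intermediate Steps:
V(J) = 2 - J
y = -487/213 (y = -3896*1/1704 = -487/213 ≈ -2.2864)
W = -31
g(B) = B**2*(2 - B) (g(B) = ((2 - B)*B)*B = (B*(2 - B))*B = B**2*(2 - B))
X = -125396/213 (X = -3*197 - 1*(-487/213) = -591 + 487/213 = -125396/213 ≈ -588.71)
X - g(W) = -125396/213 - (-31)**2*(2 - 1*(-31)) = -125396/213 - 961*(2 + 31) = -125396/213 - 961*33 = -125396/213 - 1*31713 = -125396/213 - 31713 = -6880265/213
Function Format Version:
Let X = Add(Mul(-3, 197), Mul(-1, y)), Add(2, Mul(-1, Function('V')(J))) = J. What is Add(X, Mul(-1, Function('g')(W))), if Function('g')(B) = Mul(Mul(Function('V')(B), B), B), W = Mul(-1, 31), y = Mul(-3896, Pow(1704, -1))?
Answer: Rational(-6880265, 213) ≈ -32302.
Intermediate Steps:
Function('V')(J) = Add(2, Mul(-1, J))
y = Rational(-487, 213) (y = Mul(-3896, Rational(1, 1704)) = Rational(-487, 213) ≈ -2.2864)
W = -31
Function('g')(B) = Mul(Pow(B, 2), Add(2, Mul(-1, B))) (Function('g')(B) = Mul(Mul(Add(2, Mul(-1, B)), B), B) = Mul(Mul(B, Add(2, Mul(-1, B))), B) = Mul(Pow(B, 2), Add(2, Mul(-1, B))))
X = Rational(-125396, 213) (X = Add(Mul(-3, 197), Mul(-1, Rational(-487, 213))) = Add(-591, Rational(487, 213)) = Rational(-125396, 213) ≈ -588.71)
Add(X, Mul(-1, Function('g')(W))) = Add(Rational(-125396, 213), Mul(-1, Mul(Pow(-31, 2), Add(2, Mul(-1, -31))))) = Add(Rational(-125396, 213), Mul(-1, Mul(961, Add(2, 31)))) = Add(Rational(-125396, 213), Mul(-1, Mul(961, 33))) = Add(Rational(-125396, 213), Mul(-1, 31713)) = Add(Rational(-125396, 213), -31713) = Rational(-6880265, 213)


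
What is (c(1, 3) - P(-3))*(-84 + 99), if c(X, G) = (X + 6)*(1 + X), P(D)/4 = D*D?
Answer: -330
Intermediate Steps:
P(D) = 4*D² (P(D) = 4*(D*D) = 4*D²)
c(X, G) = (1 + X)*(6 + X) (c(X, G) = (6 + X)*(1 + X) = (1 + X)*(6 + X))
(c(1, 3) - P(-3))*(-84 + 99) = ((6 + 1² + 7*1) - 4*(-3)²)*(-84 + 99) = ((6 + 1 + 7) - 4*9)*15 = (14 - 1*36)*15 = (14 - 36)*15 = -22*15 = -330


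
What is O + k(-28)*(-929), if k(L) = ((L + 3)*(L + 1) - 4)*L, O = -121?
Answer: 17453931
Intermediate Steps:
k(L) = L*(-4 + (1 + L)*(3 + L)) (k(L) = ((3 + L)*(1 + L) - 4)*L = ((1 + L)*(3 + L) - 4)*L = (-4 + (1 + L)*(3 + L))*L = L*(-4 + (1 + L)*(3 + L)))
O + k(-28)*(-929) = -121 - 28*(-1 + (-28)² + 4*(-28))*(-929) = -121 - 28*(-1 + 784 - 112)*(-929) = -121 - 28*671*(-929) = -121 - 18788*(-929) = -121 + 17454052 = 17453931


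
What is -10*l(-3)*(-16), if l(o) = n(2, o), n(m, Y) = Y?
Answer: -480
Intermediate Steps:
l(o) = o
-10*l(-3)*(-16) = -10*(-3)*(-16) = 30*(-16) = -480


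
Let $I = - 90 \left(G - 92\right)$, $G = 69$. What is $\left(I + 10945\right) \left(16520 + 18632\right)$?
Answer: $457503280$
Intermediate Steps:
$I = 2070$ ($I = - 90 \left(69 - 92\right) = \left(-90\right) \left(-23\right) = 2070$)
$\left(I + 10945\right) \left(16520 + 18632\right) = \left(2070 + 10945\right) \left(16520 + 18632\right) = 13015 \cdot 35152 = 457503280$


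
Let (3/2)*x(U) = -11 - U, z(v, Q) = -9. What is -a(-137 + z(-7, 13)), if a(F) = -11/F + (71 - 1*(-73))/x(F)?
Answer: -1223/730 ≈ -1.6753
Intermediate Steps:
x(U) = -22/3 - 2*U/3 (x(U) = 2*(-11 - U)/3 = -22/3 - 2*U/3)
a(F) = -11/F + 144/(-22/3 - 2*F/3) (a(F) = -11/F + (71 - 1*(-73))/(-22/3 - 2*F/3) = -11/F + (71 + 73)/(-22/3 - 2*F/3) = -11/F + 144/(-22/3 - 2*F/3))
-a(-137 + z(-7, 13)) = -(-121 - 227*(-137 - 9))/((-137 - 9)*(11 + (-137 - 9))) = -(-121 - 227*(-146))/((-146)*(11 - 146)) = -(-1)*(-121 + 33142)/(146*(-135)) = -(-1)*(-1)*33021/(146*135) = -1*1223/730 = -1223/730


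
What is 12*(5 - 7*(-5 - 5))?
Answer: 900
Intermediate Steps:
12*(5 - 7*(-5 - 5)) = 12*(5 - 7*(-10)) = 12*(5 + 70) = 12*75 = 900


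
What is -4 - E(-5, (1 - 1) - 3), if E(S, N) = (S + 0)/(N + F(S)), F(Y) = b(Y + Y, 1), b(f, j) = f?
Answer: -57/13 ≈ -4.3846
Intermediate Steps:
F(Y) = 2*Y (F(Y) = Y + Y = 2*Y)
E(S, N) = S/(N + 2*S) (E(S, N) = (S + 0)/(N + 2*S) = S/(N + 2*S))
-4 - E(-5, (1 - 1) - 3) = -4 - (-5)/(((1 - 1) - 3) + 2*(-5)) = -4 - (-5)/((0 - 3) - 10) = -4 - (-5)/(-3 - 10) = -4 - (-5)/(-13) = -4 - (-5)*(-1)/13 = -4 - 1*5/13 = -4 - 5/13 = -57/13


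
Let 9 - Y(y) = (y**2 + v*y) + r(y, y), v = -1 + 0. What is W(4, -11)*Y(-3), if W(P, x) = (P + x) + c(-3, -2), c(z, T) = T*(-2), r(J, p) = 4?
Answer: 21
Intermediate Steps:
c(z, T) = -2*T
v = -1
Y(y) = 5 + y - y**2 (Y(y) = 9 - ((y**2 - y) + 4) = 9 - (4 + y**2 - y) = 9 + (-4 + y - y**2) = 5 + y - y**2)
W(P, x) = 4 + P + x (W(P, x) = (P + x) - 2*(-2) = (P + x) + 4 = 4 + P + x)
W(4, -11)*Y(-3) = (4 + 4 - 11)*(5 - 3 - 1*(-3)**2) = -3*(5 - 3 - 1*9) = -3*(5 - 3 - 9) = -3*(-7) = 21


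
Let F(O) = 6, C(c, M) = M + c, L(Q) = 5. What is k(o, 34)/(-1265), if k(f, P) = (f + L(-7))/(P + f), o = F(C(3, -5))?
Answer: -1/4600 ≈ -0.00021739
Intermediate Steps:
o = 6
k(f, P) = (5 + f)/(P + f) (k(f, P) = (f + 5)/(P + f) = (5 + f)/(P + f))
k(o, 34)/(-1265) = ((5 + 6)/(34 + 6))/(-1265) = (11/40)*(-1/1265) = -1/4600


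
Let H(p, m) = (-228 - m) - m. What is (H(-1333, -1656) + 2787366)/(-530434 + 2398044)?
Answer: 279045/186761 ≈ 1.4941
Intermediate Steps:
H(p, m) = -228 - 2*m
(H(-1333, -1656) + 2787366)/(-530434 + 2398044) = ((-228 - 2*(-1656)) + 2787366)/(-530434 + 2398044) = ((-228 + 3312) + 2787366)/1867610 = (3084 + 2787366)*(1/1867610) = 2790450*(1/1867610) = 279045/186761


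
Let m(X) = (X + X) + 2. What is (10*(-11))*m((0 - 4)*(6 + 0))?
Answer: 5060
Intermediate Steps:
m(X) = 2 + 2*X (m(X) = 2*X + 2 = 2 + 2*X)
(10*(-11))*m((0 - 4)*(6 + 0)) = (10*(-11))*(2 + 2*((0 - 4)*(6 + 0))) = -110*(2 + 2*(-4*6)) = -110*(2 + 2*(-24)) = -110*(2 - 48) = -110*(-46) = 5060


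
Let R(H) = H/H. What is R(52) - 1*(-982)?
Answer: 983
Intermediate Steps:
R(H) = 1
R(52) - 1*(-982) = 1 - 1*(-982) = 1 + 982 = 983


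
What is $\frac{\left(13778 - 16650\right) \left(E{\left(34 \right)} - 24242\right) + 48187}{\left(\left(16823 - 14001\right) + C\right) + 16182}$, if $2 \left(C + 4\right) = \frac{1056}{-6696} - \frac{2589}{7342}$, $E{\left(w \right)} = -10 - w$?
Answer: $\frac{285949234360044}{77838838621} \approx 3673.6$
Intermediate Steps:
$C = - \frac{17432723}{4096836}$ ($C = -4 + \frac{\frac{1056}{-6696} - \frac{2589}{7342}}{2} = -4 + \frac{1056 \left(- \frac{1}{6696}\right) - \frac{2589}{7342}}{2} = -4 + \frac{- \frac{44}{279} - \frac{2589}{7342}}{2} = -4 + \frac{1}{2} \left(- \frac{1045379}{2048418}\right) = -4 - \frac{1045379}{4096836} = - \frac{17432723}{4096836} \approx -4.2552$)
$\frac{\left(13778 - 16650\right) \left(E{\left(34 \right)} - 24242\right) + 48187}{\left(\left(16823 - 14001\right) + C\right) + 16182} = \frac{\left(13778 - 16650\right) \left(\left(-10 - 34\right) - 24242\right) + 48187}{\left(\left(16823 - 14001\right) - \frac{17432723}{4096836}\right) + 16182} = \frac{- 2872 \left(\left(-10 - 34\right) - 24242\right) + 48187}{\left(2822 - \frac{17432723}{4096836}\right) + 16182} = \frac{- 2872 \left(-44 - 24242\right) + 48187}{\frac{11543838469}{4096836} + 16182} = \frac{\left(-2872\right) \left(-24286\right) + 48187}{\frac{77838838621}{4096836}} = \left(69749392 + 48187\right) \frac{4096836}{77838838621} = 69797579 \cdot \frac{4096836}{77838838621} = \frac{285949234360044}{77838838621}$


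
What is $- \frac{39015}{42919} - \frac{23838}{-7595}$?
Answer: $\frac{726784197}{325969805} \approx 2.2296$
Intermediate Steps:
$- \frac{39015}{42919} - \frac{23838}{-7595} = \left(-39015\right) \frac{1}{42919} - - \frac{23838}{7595} = - \frac{39015}{42919} + \frac{23838}{7595} = \frac{726784197}{325969805}$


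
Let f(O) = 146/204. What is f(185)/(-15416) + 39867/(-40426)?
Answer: -44972093/45600528 ≈ -0.98622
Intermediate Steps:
f(O) = 73/102 (f(O) = 146*(1/204) = 73/102)
f(185)/(-15416) + 39867/(-40426) = (73/102)/(-15416) + 39867/(-40426) = (73/102)*(-1/15416) + 39867*(-1/40426) = -73/1572432 - 39867/40426 = -44972093/45600528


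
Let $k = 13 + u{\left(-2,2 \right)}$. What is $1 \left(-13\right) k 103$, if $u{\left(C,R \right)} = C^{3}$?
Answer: $-6695$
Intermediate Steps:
$k = 5$ ($k = 13 + \left(-2\right)^{3} = 13 - 8 = 5$)
$1 \left(-13\right) k 103 = 1 \left(-13\right) 5 \cdot 103 = \left(-13\right) 5 \cdot 103 = \left(-65\right) 103 = -6695$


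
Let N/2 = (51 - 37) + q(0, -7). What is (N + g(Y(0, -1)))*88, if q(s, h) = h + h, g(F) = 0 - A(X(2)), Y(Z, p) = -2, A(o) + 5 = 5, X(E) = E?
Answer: 0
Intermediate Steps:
A(o) = 0 (A(o) = -5 + 5 = 0)
g(F) = 0 (g(F) = 0 - 1*0 = 0 + 0 = 0)
q(s, h) = 2*h
N = 0 (N = 2*((51 - 37) + 2*(-7)) = 2*(14 - 14) = 2*0 = 0)
(N + g(Y(0, -1)))*88 = (0 + 0)*88 = 0*88 = 0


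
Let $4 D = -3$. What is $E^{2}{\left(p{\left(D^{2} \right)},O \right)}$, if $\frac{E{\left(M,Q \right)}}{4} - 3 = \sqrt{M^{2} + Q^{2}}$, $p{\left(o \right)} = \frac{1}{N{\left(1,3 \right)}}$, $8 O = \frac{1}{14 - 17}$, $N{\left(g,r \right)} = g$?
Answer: $\frac{\left(72 + \sqrt{577}\right)^{2}}{36} \approx 256.11$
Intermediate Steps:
$D = - \frac{3}{4}$ ($D = \frac{1}{4} \left(-3\right) = - \frac{3}{4} \approx -0.75$)
$O = - \frac{1}{24}$ ($O = \frac{1}{8 \left(14 - 17\right)} = \frac{1}{8 \left(-3\right)} = \frac{1}{8} \left(- \frac{1}{3}\right) = - \frac{1}{24} \approx -0.041667$)
$p{\left(o \right)} = 1$ ($p{\left(o \right)} = 1^{-1} = 1$)
$E{\left(M,Q \right)} = 12 + 4 \sqrt{M^{2} + Q^{2}}$
$E^{2}{\left(p{\left(D^{2} \right)},O \right)} = \left(12 + 4 \sqrt{1^{2} + \left(- \frac{1}{24}\right)^{2}}\right)^{2} = \left(12 + 4 \sqrt{1 + \frac{1}{576}}\right)^{2} = \left(12 + 4 \sqrt{\frac{577}{576}}\right)^{2} = \left(12 + 4 \frac{\sqrt{577}}{24}\right)^{2} = \left(12 + \frac{\sqrt{577}}{6}\right)^{2}$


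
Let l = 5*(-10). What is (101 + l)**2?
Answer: 2601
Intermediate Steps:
l = -50
(101 + l)**2 = (101 - 50)**2 = 51**2 = 2601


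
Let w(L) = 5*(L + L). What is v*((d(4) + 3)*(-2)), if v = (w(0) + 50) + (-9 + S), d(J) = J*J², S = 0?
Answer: -5494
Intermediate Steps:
d(J) = J³
w(L) = 10*L (w(L) = 5*(2*L) = 10*L)
v = 41 (v = (10*0 + 50) + (-9 + 0) = (0 + 50) - 9 = 50 - 9 = 41)
v*((d(4) + 3)*(-2)) = 41*((4³ + 3)*(-2)) = 41*((64 + 3)*(-2)) = 41*(67*(-2)) = 41*(-134) = -5494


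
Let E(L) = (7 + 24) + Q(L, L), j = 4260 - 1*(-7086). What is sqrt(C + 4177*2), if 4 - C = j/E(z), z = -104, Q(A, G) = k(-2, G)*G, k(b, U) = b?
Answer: 2*sqrt(118676406)/239 ≈ 91.162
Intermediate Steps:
Q(A, G) = -2*G
j = 11346 (j = 4260 + 7086 = 11346)
E(L) = 31 - 2*L (E(L) = (7 + 24) - 2*L = 31 - 2*L)
C = -10390/239 (C = 4 - 11346/(31 - 2*(-104)) = 4 - 11346/(31 + 208) = 4 - 11346/239 = -10390/239 ≈ -43.473)
sqrt(C + 4177*2) = sqrt(-10390/239 + 4177*2) = sqrt(-10390/239 + 8354) = sqrt(1986216/239) = 2*sqrt(118676406)/239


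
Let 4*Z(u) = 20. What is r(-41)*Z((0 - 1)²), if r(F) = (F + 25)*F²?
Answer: -134480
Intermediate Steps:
Z(u) = 5 (Z(u) = (¼)*20 = 5)
r(F) = F²*(25 + F) (r(F) = (25 + F)*F² = F²*(25 + F))
r(-41)*Z((0 - 1)²) = ((-41)²*(25 - 41))*5 = (1681*(-16))*5 = -26896*5 = -134480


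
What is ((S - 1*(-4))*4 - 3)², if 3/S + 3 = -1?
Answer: 100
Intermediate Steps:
S = -¾ (S = 3/(-3 - 1) = 3/(-4) = 3*(-¼) = -¾ ≈ -0.75000)
((S - 1*(-4))*4 - 3)² = ((-¾ - 1*(-4))*4 - 3)² = ((-¾ + 4)*4 - 3)² = ((13/4)*4 - 3)² = (13 - 3)² = 10² = 100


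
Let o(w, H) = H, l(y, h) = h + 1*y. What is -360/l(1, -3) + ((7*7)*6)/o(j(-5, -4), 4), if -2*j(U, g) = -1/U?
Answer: 507/2 ≈ 253.50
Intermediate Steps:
j(U, g) = 1/(2*U) (j(U, g) = -(-1)/(2*U) = 1/(2*U))
l(y, h) = h + y
-360/l(1, -3) + ((7*7)*6)/o(j(-5, -4), 4) = -360/(-3 + 1) + ((7*7)*6)/4 = -360/(-2) + (49*6)*(¼) = -360*(-½) + 294*(¼) = 180 + 147/2 = 507/2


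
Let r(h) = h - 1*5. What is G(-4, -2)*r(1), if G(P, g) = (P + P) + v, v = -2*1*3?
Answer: 56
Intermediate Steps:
v = -6 (v = -2*3 = -6)
r(h) = -5 + h (r(h) = h - 5 = -5 + h)
G(P, g) = -6 + 2*P (G(P, g) = (P + P) - 6 = 2*P - 6 = -6 + 2*P)
G(-4, -2)*r(1) = (-6 + 2*(-4))*(-5 + 1) = (-6 - 8)*(-4) = -14*(-4) = 56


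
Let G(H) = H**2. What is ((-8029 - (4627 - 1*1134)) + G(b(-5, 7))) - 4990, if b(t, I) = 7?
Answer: -16463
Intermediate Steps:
((-8029 - (4627 - 1*1134)) + G(b(-5, 7))) - 4990 = ((-8029 - (4627 - 1*1134)) + 7**2) - 4990 = ((-8029 - (4627 - 1134)) + 49) - 4990 = ((-8029 - 1*3493) + 49) - 4990 = ((-8029 - 3493) + 49) - 4990 = (-11522 + 49) - 4990 = -11473 - 4990 = -16463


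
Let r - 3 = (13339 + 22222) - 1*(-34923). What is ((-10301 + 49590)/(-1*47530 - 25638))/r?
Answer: -39289/5157392816 ≈ -7.6180e-6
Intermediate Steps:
r = 70487 (r = 3 + ((13339 + 22222) - 1*(-34923)) = 3 + (35561 + 34923) = 3 + 70484 = 70487)
((-10301 + 49590)/(-1*47530 - 25638))/r = ((-10301 + 49590)/(-1*47530 - 25638))/70487 = (39289/(-47530 - 25638))*(1/70487) = (39289/(-73168))*(1/70487) = (39289*(-1/73168))*(1/70487) = -39289/73168*1/70487 = -39289/5157392816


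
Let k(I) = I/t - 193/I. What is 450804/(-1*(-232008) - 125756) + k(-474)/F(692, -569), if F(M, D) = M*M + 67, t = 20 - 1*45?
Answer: 639621727412413/150753853213050 ≈ 4.2428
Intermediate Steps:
t = -25 (t = 20 - 45 = -25)
F(M, D) = 67 + M² (F(M, D) = M² + 67 = 67 + M²)
k(I) = -193/I - I/25 (k(I) = I/(-25) - 193/I = I*(-1/25) - 193/I = -I/25 - 193/I = -193/I - I/25)
450804/(-1*(-232008) - 125756) + k(-474)/F(692, -569) = 450804/(-1*(-232008) - 125756) + (-193/(-474) - 1/25*(-474))/(67 + 692²) = 450804/(232008 - 125756) + (-193*(-1/474) + 474/25)/(67 + 478864) = 450804/106252 + (193/474 + 474/25)/478931 = 450804*(1/106252) + (229501/11850)*(1/478931) = 112701/26563 + 229501/5675332350 = 639621727412413/150753853213050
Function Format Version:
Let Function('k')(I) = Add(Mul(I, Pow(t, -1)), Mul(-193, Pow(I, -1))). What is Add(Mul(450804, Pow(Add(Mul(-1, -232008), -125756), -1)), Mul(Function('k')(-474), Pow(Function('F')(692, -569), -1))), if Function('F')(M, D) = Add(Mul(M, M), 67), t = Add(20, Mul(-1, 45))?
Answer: Rational(639621727412413, 150753853213050) ≈ 4.2428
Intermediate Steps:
t = -25 (t = Add(20, -45) = -25)
Function('F')(M, D) = Add(67, Pow(M, 2)) (Function('F')(M, D) = Add(Pow(M, 2), 67) = Add(67, Pow(M, 2)))
Function('k')(I) = Add(Mul(-193, Pow(I, -1)), Mul(Rational(-1, 25), I)) (Function('k')(I) = Add(Mul(I, Pow(-25, -1)), Mul(-193, Pow(I, -1))) = Add(Mul(I, Rational(-1, 25)), Mul(-193, Pow(I, -1))) = Add(Mul(Rational(-1, 25), I), Mul(-193, Pow(I, -1))) = Add(Mul(-193, Pow(I, -1)), Mul(Rational(-1, 25), I)))
Add(Mul(450804, Pow(Add(Mul(-1, -232008), -125756), -1)), Mul(Function('k')(-474), Pow(Function('F')(692, -569), -1))) = Add(Mul(450804, Pow(Add(Mul(-1, -232008), -125756), -1)), Mul(Add(Mul(-193, Pow(-474, -1)), Mul(Rational(-1, 25), -474)), Pow(Add(67, Pow(692, 2)), -1))) = Add(Mul(450804, Pow(Add(232008, -125756), -1)), Mul(Add(Mul(-193, Rational(-1, 474)), Rational(474, 25)), Pow(Add(67, 478864), -1))) = Add(Mul(450804, Pow(106252, -1)), Mul(Add(Rational(193, 474), Rational(474, 25)), Pow(478931, -1))) = Add(Mul(450804, Rational(1, 106252)), Mul(Rational(229501, 11850), Rational(1, 478931))) = Add(Rational(112701, 26563), Rational(229501, 5675332350)) = Rational(639621727412413, 150753853213050)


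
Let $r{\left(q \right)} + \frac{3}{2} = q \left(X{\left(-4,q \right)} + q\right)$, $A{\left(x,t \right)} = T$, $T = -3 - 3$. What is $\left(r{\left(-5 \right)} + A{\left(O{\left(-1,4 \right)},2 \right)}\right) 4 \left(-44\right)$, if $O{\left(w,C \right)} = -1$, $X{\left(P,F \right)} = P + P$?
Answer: $-10120$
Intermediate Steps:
$X{\left(P,F \right)} = 2 P$
$T = -6$
$A{\left(x,t \right)} = -6$
$r{\left(q \right)} = - \frac{3}{2} + q \left(-8 + q\right)$ ($r{\left(q \right)} = - \frac{3}{2} + q \left(2 \left(-4\right) + q\right) = - \frac{3}{2} + q \left(-8 + q\right)$)
$\left(r{\left(-5 \right)} + A{\left(O{\left(-1,4 \right)},2 \right)}\right) 4 \left(-44\right) = \left(\left(- \frac{3}{2} + \left(-5\right)^{2} - -40\right) - 6\right) 4 \left(-44\right) = \left(\left(- \frac{3}{2} + 25 + 40\right) - 6\right) 4 \left(-44\right) = \left(\frac{127}{2} - 6\right) 4 \left(-44\right) = \frac{115}{2} \cdot 4 \left(-44\right) = 230 \left(-44\right) = -10120$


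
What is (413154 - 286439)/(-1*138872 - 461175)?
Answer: -126715/600047 ≈ -0.21118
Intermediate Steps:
(413154 - 286439)/(-1*138872 - 461175) = 126715/(-138872 - 461175) = 126715/(-600047) = 126715*(-1/600047) = -126715/600047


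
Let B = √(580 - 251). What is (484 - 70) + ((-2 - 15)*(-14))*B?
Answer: 414 + 238*√329 ≈ 4730.9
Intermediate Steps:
B = √329 ≈ 18.138
(484 - 70) + ((-2 - 15)*(-14))*B = (484 - 70) + ((-2 - 15)*(-14))*√329 = 414 + (-17*(-14))*√329 = 414 + 238*√329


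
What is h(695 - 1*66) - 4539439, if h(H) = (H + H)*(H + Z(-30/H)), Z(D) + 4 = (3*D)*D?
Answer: -2360750481/629 ≈ -3.7532e+6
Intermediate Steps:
Z(D) = -4 + 3*D² (Z(D) = -4 + (3*D)*D = -4 + 3*D²)
h(H) = 2*H*(-4 + H + 2700/H²) (h(H) = (H + H)*(H + (-4 + 3*(-30/H)²)) = (2*H)*(H + (-4 + 3*(900/H²))) = (2*H)*(H + (-4 + 2700/H²)) = (2*H)*(-4 + H + 2700/H²) = 2*H*(-4 + H + 2700/H²))
h(695 - 1*66) - 4539439 = (-8*(695 - 1*66) + 2*(695 - 1*66)² + 5400/(695 - 1*66)) - 4539439 = (-8*(695 - 66) + 2*(695 - 66)² + 5400/(695 - 66)) - 4539439 = (-8*629 + 2*629² + 5400/629) - 4539439 = (-5032 + 2*395641 + 5400*(1/629)) - 4539439 = (-5032 + 791282 + 5400/629) - 4539439 = 494556650/629 - 4539439 = -2360750481/629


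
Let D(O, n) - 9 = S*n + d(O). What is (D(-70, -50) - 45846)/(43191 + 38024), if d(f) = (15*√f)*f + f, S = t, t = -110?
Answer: -40407/81215 - 210*I*√70/16243 ≈ -0.49753 - 0.10817*I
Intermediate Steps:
S = -110
d(f) = f + 15*f^(3/2) (d(f) = 15*f^(3/2) + f = f + 15*f^(3/2))
D(O, n) = 9 + O - 110*n + 15*O^(3/2) (D(O, n) = 9 + (-110*n + (O + 15*O^(3/2))) = 9 + (O - 110*n + 15*O^(3/2)) = 9 + O - 110*n + 15*O^(3/2))
(D(-70, -50) - 45846)/(43191 + 38024) = ((9 - 70 - 110*(-50) + 15*(-70)^(3/2)) - 45846)/(43191 + 38024) = ((9 - 70 + 5500 + 15*(-70*I*√70)) - 45846)/81215 = ((9 - 70 + 5500 - 1050*I*√70) - 45846)*(1/81215) = ((5439 - 1050*I*√70) - 45846)*(1/81215) = (-40407 - 1050*I*√70)*(1/81215) = -40407/81215 - 210*I*√70/16243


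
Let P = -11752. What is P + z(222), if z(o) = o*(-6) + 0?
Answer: -13084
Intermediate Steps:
z(o) = -6*o (z(o) = -6*o + 0 = -6*o)
P + z(222) = -11752 - 6*222 = -11752 - 1332 = -13084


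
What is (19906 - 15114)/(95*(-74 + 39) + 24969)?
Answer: 1198/5411 ≈ 0.22140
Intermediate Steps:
(19906 - 15114)/(95*(-74 + 39) + 24969) = 4792/(95*(-35) + 24969) = 4792/(-3325 + 24969) = 4792/21644 = 4792*(1/21644) = 1198/5411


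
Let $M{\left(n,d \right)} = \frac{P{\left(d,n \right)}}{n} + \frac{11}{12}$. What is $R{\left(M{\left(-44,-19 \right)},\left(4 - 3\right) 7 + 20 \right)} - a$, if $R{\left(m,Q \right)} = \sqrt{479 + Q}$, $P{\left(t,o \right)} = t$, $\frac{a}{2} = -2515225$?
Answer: $5030450 + \sqrt{506} \approx 5.0305 \cdot 10^{6}$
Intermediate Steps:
$a = -5030450$ ($a = 2 \left(-2515225\right) = -5030450$)
$M{\left(n,d \right)} = \frac{11}{12} + \frac{d}{n}$ ($M{\left(n,d \right)} = \frac{d}{n} + \frac{11}{12} = \frac{11}{12} + \frac{d}{n}$)
$R{\left(M{\left(-44,-19 \right)},\left(4 - 3\right) 7 + 20 \right)} - a = \sqrt{479 + \left(\left(4 - 3\right) 7 + 20\right)} - -5030450 = \sqrt{479 + \left(1 \cdot 7 + 20\right)} + 5030450 = \sqrt{479 + \left(7 + 20\right)} + 5030450 = \sqrt{479 + 27} + 5030450 = \sqrt{506} + 5030450 = 5030450 + \sqrt{506}$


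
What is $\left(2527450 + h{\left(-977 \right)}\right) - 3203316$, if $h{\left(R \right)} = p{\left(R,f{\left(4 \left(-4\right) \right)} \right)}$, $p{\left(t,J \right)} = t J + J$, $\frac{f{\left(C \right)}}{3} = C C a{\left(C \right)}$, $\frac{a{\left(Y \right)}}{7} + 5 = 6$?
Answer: $-5922842$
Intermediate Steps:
$a{\left(Y \right)} = 7$ ($a{\left(Y \right)} = -35 + 7 \cdot 6 = -35 + 42 = 7$)
$f{\left(C \right)} = 21 C^{2}$ ($f{\left(C \right)} = 3 C C 7 = 3 C^{2} \cdot 7 = 3 \cdot 7 C^{2} = 21 C^{2}$)
$p{\left(t,J \right)} = J + J t$ ($p{\left(t,J \right)} = J t + J = J + J t$)
$h{\left(R \right)} = 5376 + 5376 R$ ($h{\left(R \right)} = 21 \left(4 \left(-4\right)\right)^{2} \left(1 + R\right) = 21 \left(-16\right)^{2} \left(1 + R\right) = 21 \cdot 256 \left(1 + R\right) = 5376 \left(1 + R\right) = 5376 + 5376 R$)
$\left(2527450 + h{\left(-977 \right)}\right) - 3203316 = \left(2527450 + \left(5376 + 5376 \left(-977\right)\right)\right) - 3203316 = \left(2527450 + \left(5376 - 5252352\right)\right) - 3203316 = \left(2527450 - 5246976\right) - 3203316 = -2719526 - 3203316 = -5922842$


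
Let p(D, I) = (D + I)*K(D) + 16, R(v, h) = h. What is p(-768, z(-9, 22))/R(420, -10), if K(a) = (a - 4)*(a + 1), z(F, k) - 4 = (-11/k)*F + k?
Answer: 218345717/5 ≈ 4.3669e+7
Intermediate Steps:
z(F, k) = 4 + k - 11*F/k (z(F, k) = 4 + ((-11/k)*F + k) = 4 + (-11*F/k + k) = 4 + (k - 11*F/k) = 4 + k - 11*F/k)
K(a) = (1 + a)*(-4 + a) (K(a) = (-4 + a)*(1 + a) = (1 + a)*(-4 + a))
p(D, I) = 16 + (D + I)*(-4 + D² - 3*D) (p(D, I) = (D + I)*(-4 + D² - 3*D) + 16 = 16 + (D + I)*(-4 + D² - 3*D))
p(-768, z(-9, 22))/R(420, -10) = (16 - 1*(-768)*(4 - 1*(-768)² + 3*(-768)) - (4 + 22 - 11*(-9)/22)*(4 - 1*(-768)² + 3*(-768)))/(-10) = (16 - 1*(-768)*(4 - 1*589824 - 2304) - (4 + 22 - 11*(-9)*1/22)*(4 - 1*589824 - 2304))*(-⅒) = (16 - 1*(-768)*(4 - 589824 - 2304) - (4 + 22 + 9/2)*(4 - 589824 - 2304))*(-⅒) = (16 - 1*(-768)*(-592124) - 1*61/2*(-592124))*(-⅒) = (16 - 454751232 + 18059782)*(-⅒) = -436691434*(-⅒) = 218345717/5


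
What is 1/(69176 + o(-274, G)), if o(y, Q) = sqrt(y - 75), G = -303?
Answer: 69176/4785319325 - I*sqrt(349)/4785319325 ≈ 1.4456e-5 - 3.9039e-9*I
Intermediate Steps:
o(y, Q) = sqrt(-75 + y)
1/(69176 + o(-274, G)) = 1/(69176 + sqrt(-75 - 274)) = 1/(69176 + sqrt(-349)) = 1/(69176 + I*sqrt(349))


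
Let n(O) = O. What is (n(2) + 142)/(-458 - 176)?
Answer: -72/317 ≈ -0.22713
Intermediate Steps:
(n(2) + 142)/(-458 - 176) = (2 + 142)/(-458 - 176) = 144/(-634) = -1/634*144 = -72/317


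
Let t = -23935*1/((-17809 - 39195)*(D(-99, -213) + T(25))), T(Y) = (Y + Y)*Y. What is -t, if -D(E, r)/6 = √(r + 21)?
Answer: -14959375/44731380824 - 71805*I*√3/5591422603 ≈ -0.00033443 - 2.2243e-5*I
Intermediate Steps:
D(E, r) = -6*√(21 + r) (D(E, r) = -6*√(r + 21) = -6*√(21 + r))
T(Y) = 2*Y² (T(Y) = (2*Y)*Y = 2*Y²)
t = -23935/(-71255000 + 2736192*I*√3) (t = -23935*1/((-17809 - 39195)*(-6*√(21 - 213) + 2*25²)) = -23935*(-1/(57004*(-48*I*√3 + 2*625))) = -23935*(-1/(57004*(-48*I*√3 + 1250))) = -23935*(-1/(57004*(1250 - 48*I*√3))) = -23935/(-71255000 + 2736192*I*√3) ≈ 0.00033443 + 2.2243e-5*I)
-t = -(14959375/44731380824 + 71805*I*√3/5591422603) = -14959375/44731380824 - 71805*I*√3/5591422603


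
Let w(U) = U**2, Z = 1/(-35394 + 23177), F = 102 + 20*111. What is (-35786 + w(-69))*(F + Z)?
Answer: -880113259825/12217 ≈ -7.2040e+7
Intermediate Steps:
F = 2322 (F = 102 + 2220 = 2322)
Z = -1/12217 (Z = 1/(-12217) = -1/12217 ≈ -8.1853e-5)
(-35786 + w(-69))*(F + Z) = (-35786 + (-69)**2)*(2322 - 1/12217) = (-35786 + 4761)*(28367873/12217) = -31025*28367873/12217 = -880113259825/12217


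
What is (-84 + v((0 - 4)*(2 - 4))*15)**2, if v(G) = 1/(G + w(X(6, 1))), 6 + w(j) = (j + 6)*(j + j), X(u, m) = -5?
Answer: 471969/64 ≈ 7374.5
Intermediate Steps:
w(j) = -6 + 2*j*(6 + j) (w(j) = -6 + (j + 6)*(j + j) = -6 + (6 + j)*(2*j) = -6 + 2*j*(6 + j))
v(G) = 1/(-16 + G) (v(G) = 1/(G + (-6 + 2*(-5)**2 + 12*(-5))) = 1/(G + (-6 + 2*25 - 60)) = 1/(G + (-6 + 50 - 60)) = 1/(G - 16) = 1/(-16 + G))
(-84 + v((0 - 4)*(2 - 4))*15)**2 = (-84 + 15/(-16 + (0 - 4)*(2 - 4)))**2 = (-84 + 15/(-16 - 4*(-2)))**2 = (-84 + 15/(-16 + 8))**2 = (-84 + 15/(-8))**2 = (-84 - 1/8*15)**2 = (-84 - 15/8)**2 = (-687/8)**2 = 471969/64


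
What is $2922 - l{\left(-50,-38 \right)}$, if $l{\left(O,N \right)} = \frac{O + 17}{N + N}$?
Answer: $\frac{222039}{76} \approx 2921.6$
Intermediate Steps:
$l{\left(O,N \right)} = \frac{17 + O}{2 N}$
$2922 - l{\left(-50,-38 \right)} = 2922 - \frac{17 - 50}{2 \left(-38\right)} = 2922 - \frac{1}{2} \left(- \frac{1}{38}\right) \left(-33\right) = 2922 - \frac{33}{76} = \frac{222039}{76}$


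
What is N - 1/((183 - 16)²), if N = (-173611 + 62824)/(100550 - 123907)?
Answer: 3089715286/651403373 ≈ 4.7432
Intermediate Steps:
N = 110787/23357 (N = -110787/(-23357) = -110787*(-1/23357) = 110787/23357 ≈ 4.7432)
N - 1/((183 - 16)²) = 110787/23357 - 1/((183 - 16)²) = 110787/23357 - 1/(167²) = 110787/23357 - 1/27889 = 3089715286/651403373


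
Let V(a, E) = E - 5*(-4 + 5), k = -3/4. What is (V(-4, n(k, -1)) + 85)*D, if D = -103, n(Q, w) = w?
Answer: -8137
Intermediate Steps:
k = -¾ (k = -3*¼ = -¾ ≈ -0.75000)
V(a, E) = -5 + E (V(a, E) = E - 5 = -5 + E)
(V(-4, n(k, -1)) + 85)*D = ((-5 - 1) + 85)*(-103) = (-6 + 85)*(-103) = 79*(-103) = -8137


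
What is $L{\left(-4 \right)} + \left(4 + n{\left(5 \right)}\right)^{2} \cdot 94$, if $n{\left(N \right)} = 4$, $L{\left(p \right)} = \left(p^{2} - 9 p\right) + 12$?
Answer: $6080$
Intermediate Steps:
$L{\left(p \right)} = 12 + p^{2} - 9 p$
$L{\left(-4 \right)} + \left(4 + n{\left(5 \right)}\right)^{2} \cdot 94 = \left(12 + \left(-4\right)^{2} - -36\right) + \left(4 + 4\right)^{2} \cdot 94 = \left(12 + 16 + 36\right) + 8^{2} \cdot 94 = 64 + 64 \cdot 94 = 64 + 6016 = 6080$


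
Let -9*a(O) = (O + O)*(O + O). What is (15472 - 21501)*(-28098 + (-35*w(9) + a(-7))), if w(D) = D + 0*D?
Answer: 1542899477/9 ≈ 1.7143e+8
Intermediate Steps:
w(D) = D (w(D) = D + 0 = D)
a(O) = -4*O**2/9 (a(O) = -(O + O)*(O + O)/9 = -2*O*2*O/9 = -4*O**2/9)
(15472 - 21501)*(-28098 + (-35*w(9) + a(-7))) = (15472 - 21501)*(-28098 + (-35*9 - 4/9*(-7)**2)) = -6029*(-28098 + (-315 - 4/9*49)) = -6029*(-28098 + (-315 - 196/9)) = -6029*(-28098 - 3031/9) = -6029*(-255913/9) = 1542899477/9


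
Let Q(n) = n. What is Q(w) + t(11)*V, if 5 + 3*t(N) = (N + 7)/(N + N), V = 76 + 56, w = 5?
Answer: -179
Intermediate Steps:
V = 132
t(N) = -5/3 + (7 + N)/(6*N) (t(N) = -5/3 + ((N + 7)/(N + N))/3 = -5/3 + ((7 + N)/((2*N)))/3 = -5/3 + ((7 + N)*(1/(2*N)))/3 = -5/3 + ((7 + N)/(2*N))/3 = -5/3 + (7 + N)/(6*N))
Q(w) + t(11)*V = 5 + ((⅙)*(7 - 9*11)/11)*132 = 5 + ((⅙)*(1/11)*(7 - 99))*132 = 5 + ((⅙)*(1/11)*(-92))*132 = 5 - 46/33*132 = 5 - 184 = -179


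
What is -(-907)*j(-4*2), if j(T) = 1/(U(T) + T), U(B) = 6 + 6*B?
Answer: -907/50 ≈ -18.140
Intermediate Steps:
j(T) = 1/(6 + 7*T) (j(T) = 1/((6 + 6*T) + T) = 1/(6 + 7*T))
-(-907)*j(-4*2) = -(-907)/(6 + 7*(-4*2)) = -(-907)/(6 + 7*(-8)) = -(-907)/(6 - 56) = -(-907)/(-50) = -(-907)*(-1)/50 = -1*907/50 = -907/50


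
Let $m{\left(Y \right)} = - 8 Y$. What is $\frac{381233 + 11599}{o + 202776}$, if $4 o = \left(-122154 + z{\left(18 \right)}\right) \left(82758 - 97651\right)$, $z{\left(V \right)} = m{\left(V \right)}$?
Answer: $\frac{261888}{303699203} \approx 0.00086233$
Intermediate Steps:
$z{\left(V \right)} = - 8 V$
$o = \frac{910692057}{2}$ ($o = \frac{\left(-122154 - 144\right) \left(82758 - 97651\right)}{4} = \frac{\left(-122154 - 144\right) \left(-14893\right)}{4} = \frac{\left(-122298\right) \left(-14893\right)}{4} = \frac{1}{4} \cdot 1821384114 = \frac{910692057}{2} \approx 4.5535 \cdot 10^{8}$)
$\frac{381233 + 11599}{o + 202776} = \frac{381233 + 11599}{\frac{910692057}{2} + 202776} = \frac{392832}{\frac{911097609}{2}} = 392832 \cdot \frac{2}{911097609} = \frac{261888}{303699203}$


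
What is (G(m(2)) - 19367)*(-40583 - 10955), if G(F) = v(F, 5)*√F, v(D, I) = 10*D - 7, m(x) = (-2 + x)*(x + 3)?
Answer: 998136446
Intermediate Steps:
m(x) = (-2 + x)*(3 + x)
v(D, I) = -7 + 10*D
G(F) = √F*(-7 + 10*F) (G(F) = (-7 + 10*F)*√F = √F*(-7 + 10*F))
(G(m(2)) - 19367)*(-40583 - 10955) = (√(-6 + 2 + 2²)*(-7 + 10*(-6 + 2 + 2²)) - 19367)*(-40583 - 10955) = (√(-6 + 2 + 4)*(-7 + 10*(-6 + 2 + 4)) - 19367)*(-51538) = (√0*(-7 + 10*0) - 19367)*(-51538) = (0*(-7 + 0) - 19367)*(-51538) = (0*(-7) - 19367)*(-51538) = (0 - 19367)*(-51538) = -19367*(-51538) = 998136446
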